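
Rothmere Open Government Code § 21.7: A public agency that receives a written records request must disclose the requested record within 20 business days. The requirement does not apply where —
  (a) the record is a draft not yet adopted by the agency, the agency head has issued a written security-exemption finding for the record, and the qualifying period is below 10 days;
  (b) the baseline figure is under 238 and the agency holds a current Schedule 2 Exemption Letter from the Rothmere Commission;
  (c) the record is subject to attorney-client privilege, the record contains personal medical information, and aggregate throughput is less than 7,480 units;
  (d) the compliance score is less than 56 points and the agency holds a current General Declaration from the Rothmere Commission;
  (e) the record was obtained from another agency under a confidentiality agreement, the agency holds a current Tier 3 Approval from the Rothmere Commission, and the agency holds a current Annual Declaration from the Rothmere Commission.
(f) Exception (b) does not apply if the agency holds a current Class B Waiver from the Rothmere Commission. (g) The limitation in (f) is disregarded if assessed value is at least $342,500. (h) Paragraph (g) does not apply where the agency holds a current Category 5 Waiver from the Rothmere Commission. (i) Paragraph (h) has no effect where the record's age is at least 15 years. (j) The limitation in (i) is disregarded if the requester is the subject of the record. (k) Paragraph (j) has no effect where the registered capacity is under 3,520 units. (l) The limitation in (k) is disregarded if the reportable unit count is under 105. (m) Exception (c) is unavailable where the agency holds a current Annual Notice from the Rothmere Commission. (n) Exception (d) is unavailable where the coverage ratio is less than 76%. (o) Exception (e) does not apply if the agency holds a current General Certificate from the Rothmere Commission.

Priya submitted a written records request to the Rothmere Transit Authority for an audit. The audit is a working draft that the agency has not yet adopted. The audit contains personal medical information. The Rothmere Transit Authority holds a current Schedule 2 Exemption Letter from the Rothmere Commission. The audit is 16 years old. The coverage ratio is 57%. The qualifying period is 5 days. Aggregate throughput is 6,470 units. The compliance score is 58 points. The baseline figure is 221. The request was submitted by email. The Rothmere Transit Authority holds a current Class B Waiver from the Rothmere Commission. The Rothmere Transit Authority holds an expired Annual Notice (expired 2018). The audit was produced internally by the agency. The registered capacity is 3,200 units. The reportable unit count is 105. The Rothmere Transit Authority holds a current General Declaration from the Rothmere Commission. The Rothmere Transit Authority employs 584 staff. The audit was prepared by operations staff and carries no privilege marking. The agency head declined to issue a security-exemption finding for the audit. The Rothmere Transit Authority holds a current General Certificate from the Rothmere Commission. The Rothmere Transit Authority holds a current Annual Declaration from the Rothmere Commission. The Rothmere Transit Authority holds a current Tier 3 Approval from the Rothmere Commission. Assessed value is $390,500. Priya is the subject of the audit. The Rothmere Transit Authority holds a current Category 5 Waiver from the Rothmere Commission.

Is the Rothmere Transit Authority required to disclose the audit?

No — exception (b) applies; the Rothmere Transit Authority is not required to disclose the audit.

Exception (a) does not apply: the agency head declined to issue a security-exemption finding.
All of (b)'s requirements are met (the baseline figure is 221, under the 238 limit; a current Schedule 2 Exemption Letter is held). Applying paragraphs (f)–(l): (f) would limit (b) — a current Class B Waiver is held — but (g) sets (f) aside: (g) operates against (f): assessed value is $390,500, meeting the $342,500 threshold. (h) operates (a current Category 5 Waiver is held), but is overridden by (i): (i) operates against (h): the record's age is 16 years, meeting the 15 years threshold. (j) operates (Priya is the subject of the audit), but is set aside by (k): (k) is triggered — the registered capacity is 3,200 units, under the 3,520 units limit. (l) is inapplicable (the reportable unit count is 105, not under 105), so (k) stands. Exception (b) stands.
Exception (c) requires that the record is subject to attorney-client privilege; but the audit carries no privilege marking, so (c) is unavailable.
Exception (d) requires that the compliance score is less than 56 points; but the compliance score is 58 points, not less than 56 points, so (d) is unavailable.
Exception (e) requires that the record was obtained from another agency under a confidentiality agreement; but the audit was produced internally, so (e) is unavailable.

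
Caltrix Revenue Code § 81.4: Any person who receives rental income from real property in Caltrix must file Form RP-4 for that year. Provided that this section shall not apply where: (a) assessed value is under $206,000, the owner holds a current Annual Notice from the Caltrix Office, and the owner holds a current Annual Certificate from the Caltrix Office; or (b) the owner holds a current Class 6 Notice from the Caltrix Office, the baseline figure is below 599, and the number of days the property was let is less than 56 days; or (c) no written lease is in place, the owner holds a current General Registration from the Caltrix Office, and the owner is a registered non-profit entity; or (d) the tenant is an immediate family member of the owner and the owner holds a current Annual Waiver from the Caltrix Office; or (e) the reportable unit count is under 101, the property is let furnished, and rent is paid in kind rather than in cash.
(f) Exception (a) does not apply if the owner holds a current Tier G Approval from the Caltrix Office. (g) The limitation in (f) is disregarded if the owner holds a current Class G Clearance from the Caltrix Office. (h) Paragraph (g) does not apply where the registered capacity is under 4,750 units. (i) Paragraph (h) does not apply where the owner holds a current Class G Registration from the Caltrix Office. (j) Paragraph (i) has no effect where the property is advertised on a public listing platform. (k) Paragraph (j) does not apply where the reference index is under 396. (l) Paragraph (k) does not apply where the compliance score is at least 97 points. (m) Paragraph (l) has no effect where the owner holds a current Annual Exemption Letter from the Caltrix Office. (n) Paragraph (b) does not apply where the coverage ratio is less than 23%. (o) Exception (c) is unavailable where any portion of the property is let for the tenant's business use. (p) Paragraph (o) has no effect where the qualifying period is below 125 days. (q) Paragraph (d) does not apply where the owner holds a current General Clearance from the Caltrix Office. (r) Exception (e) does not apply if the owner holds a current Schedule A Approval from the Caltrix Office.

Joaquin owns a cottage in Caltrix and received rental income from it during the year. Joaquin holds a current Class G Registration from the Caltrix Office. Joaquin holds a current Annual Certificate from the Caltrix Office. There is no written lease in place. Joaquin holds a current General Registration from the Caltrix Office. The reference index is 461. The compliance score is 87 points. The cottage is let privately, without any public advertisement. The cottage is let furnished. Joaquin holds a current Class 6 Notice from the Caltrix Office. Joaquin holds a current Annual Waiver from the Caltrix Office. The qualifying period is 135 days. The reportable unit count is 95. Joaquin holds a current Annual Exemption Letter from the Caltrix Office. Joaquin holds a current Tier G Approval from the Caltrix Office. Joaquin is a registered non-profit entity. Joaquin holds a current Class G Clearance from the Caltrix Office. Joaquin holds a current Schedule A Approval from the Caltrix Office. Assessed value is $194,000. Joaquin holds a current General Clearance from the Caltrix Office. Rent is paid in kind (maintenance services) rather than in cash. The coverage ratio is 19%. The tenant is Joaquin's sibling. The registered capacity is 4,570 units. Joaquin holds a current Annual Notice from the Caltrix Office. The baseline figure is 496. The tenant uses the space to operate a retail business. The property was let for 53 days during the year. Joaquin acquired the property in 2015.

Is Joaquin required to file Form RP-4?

No — exception (a) applies; Joaquin is not required to file Form RP-4.

Exception (a)'s conditions are all satisfied: assessed value is $194,000, under the $206,000 limit; a current Annual Notice is held; a current Annual Certificate is held. As to paragraphs (f)–(m): (f) applies (a current Tier G Approval is held), but is overridden by (g): (g) operates against (f): a current Class G Clearance is held. (h) would limit (g) — the registered capacity is 4,570 units, under the 4,750 units limit — but (i) sets (h) aside: (i) operates against (h): a current Class G Registration is held. (j), which would lift (i), is inapplicable — the property is let privately without advertisement. So (a) applies.
Exception (b)'s conditions are all satisfied: a current Class 6 Notice is held; the baseline figure is 496, below the 599 limit; the number of days the property was let is 53 days, less than the 56 days limit. Turning to paragraph (n): (n) operates against (b): the coverage ratio is 19%, less than the 23% limit. (b) is therefore removed.
Exception (c): there is no written lease; a current General Registration is held; Joaquin is a registered non-profit — every condition holds. However, paragraphs (o)–(p) must be considered: (o) is triggered — the space is let for business use. (p), which would lift (o), does not operate here — the qualifying period is 135 days, not below 125 days. So (c) is unavailable.
Exception (d)'s conditions are all satisfied: the tenant is an immediate family member; a current Annual Waiver is held. But: (q) is engaged — a current General Clearance is held. (d) is therefore removed.
Exception (e) is satisfied on its face — the reportable unit count is 95, under the 101 limit; the property is let furnished; rent is paid in kind. Turning to paragraph (r): (r) applies — a current Schedule A Approval is held. (e) is therefore removed.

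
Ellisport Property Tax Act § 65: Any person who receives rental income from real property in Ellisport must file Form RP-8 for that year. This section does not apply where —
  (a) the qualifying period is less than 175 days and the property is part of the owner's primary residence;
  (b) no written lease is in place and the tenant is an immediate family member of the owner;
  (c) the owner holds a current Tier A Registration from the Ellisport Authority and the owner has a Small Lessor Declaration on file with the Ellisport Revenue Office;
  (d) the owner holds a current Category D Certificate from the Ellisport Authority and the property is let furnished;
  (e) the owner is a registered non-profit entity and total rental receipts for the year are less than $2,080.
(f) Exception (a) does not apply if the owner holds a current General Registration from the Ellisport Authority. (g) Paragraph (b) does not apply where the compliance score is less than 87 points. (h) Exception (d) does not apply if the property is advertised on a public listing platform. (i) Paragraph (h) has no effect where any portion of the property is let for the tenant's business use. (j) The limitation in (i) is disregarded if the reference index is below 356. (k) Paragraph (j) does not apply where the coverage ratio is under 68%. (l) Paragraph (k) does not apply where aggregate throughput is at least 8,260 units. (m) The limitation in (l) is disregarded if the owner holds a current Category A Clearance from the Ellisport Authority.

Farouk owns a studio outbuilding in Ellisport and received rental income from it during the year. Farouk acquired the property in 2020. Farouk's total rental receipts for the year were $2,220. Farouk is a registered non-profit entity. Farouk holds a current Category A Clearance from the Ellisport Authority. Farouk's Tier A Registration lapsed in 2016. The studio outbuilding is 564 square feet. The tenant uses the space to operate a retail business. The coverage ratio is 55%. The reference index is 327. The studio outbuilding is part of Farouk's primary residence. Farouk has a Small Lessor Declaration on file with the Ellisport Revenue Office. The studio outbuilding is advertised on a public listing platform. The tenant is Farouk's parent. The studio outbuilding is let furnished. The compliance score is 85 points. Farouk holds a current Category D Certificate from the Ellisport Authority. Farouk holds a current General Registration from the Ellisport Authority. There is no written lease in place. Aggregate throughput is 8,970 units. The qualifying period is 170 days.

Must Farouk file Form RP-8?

No — exception (d) applies; Farouk is not required to file Form RP-8.

All of (a)'s requirements are met (the qualifying period is 170 days, less than the 175 days limit; the studio outbuilding is part of the primary residence). However, paragraph (f) must be considered: (f) operates against (a): a current General Registration is held. So (a) is unavailable.
Exception (b): there is no written lease; the tenant is an immediate family member — every condition holds. But: (g) operates against (b): the compliance score is 85 points, less than the 87 points limit. So (b) is unavailable.
Exception (c) requires that the owner holds a current Tier A Registration from the Ellisport Authority; but no current Tier A Registration is held, so (c) is unavailable.
Exception (d): a current Category D Certificate is held; the property is let furnished — every condition holds. Considering the limiting provisions: (h) would limit (d) — the property is publicly advertised — but (i) sets (h) aside: (i) is triggered — the space is let for business use. (j) applies (the reference index is 327, below the 356 limit), but is displaced by (k): (k) operates — the coverage ratio is 55%, under the 68% limit. (l) is triggered (aggregate throughput is 8,970 units, meeting the 8,260 units threshold), but yields to (m): (m) operates against (l): a current Category A Clearance is held. So (d) applies.
Exception (e) requires that total rental receipts for the year are less than $2,080; but total rental receipts for the year are $2,220, not less than $2,080, so (e) is unavailable.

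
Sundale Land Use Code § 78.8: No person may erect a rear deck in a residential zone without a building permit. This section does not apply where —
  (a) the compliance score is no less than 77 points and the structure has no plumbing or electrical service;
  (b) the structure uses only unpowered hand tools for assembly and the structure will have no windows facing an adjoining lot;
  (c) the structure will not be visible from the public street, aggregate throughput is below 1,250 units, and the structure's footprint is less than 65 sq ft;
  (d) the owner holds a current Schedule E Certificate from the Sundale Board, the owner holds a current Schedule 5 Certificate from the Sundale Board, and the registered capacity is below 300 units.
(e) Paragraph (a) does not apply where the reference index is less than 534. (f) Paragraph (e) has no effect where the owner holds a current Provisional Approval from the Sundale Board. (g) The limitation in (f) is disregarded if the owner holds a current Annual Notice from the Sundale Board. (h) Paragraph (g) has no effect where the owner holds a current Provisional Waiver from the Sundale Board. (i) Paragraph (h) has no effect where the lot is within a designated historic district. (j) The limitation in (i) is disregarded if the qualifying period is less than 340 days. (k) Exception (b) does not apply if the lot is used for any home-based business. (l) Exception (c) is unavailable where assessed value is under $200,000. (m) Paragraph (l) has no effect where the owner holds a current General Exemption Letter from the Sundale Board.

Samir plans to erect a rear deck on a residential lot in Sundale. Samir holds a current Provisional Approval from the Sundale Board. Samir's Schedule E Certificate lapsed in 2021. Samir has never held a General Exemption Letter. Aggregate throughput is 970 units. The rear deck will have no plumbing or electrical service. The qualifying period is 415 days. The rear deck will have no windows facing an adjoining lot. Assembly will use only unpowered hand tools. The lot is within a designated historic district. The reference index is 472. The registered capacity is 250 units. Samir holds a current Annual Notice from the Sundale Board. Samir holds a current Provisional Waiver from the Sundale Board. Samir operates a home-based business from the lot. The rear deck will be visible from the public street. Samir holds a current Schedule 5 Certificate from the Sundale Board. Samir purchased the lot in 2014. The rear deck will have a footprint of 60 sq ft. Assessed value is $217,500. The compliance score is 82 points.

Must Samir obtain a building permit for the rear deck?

All of (a)'s requirements are met (the compliance score is 82 points, meeting the 77 points threshold; there is no plumbing or electrical service). Turning to paragraphs (e)–(j): (e) applies — the reference index is 472, less than the 534 limit. (f) would limit (e) — a current Provisional Approval is held — but (g) sets (f) aside: (g) operates against (f): a current Annual Notice is held. (h) would limit (g) — a current Provisional Waiver is held — but (i) sets (h) aside: (i) operates against (h): the lot is in a historic district. (j), which would lift (i), does not operate here — the qualifying period is 415 days, not less than 340 days. So (a) is unavailable.
Exception (b) is satisfied on its face — assembly uses only hand tools; no windows face an adjoining lot. But: (k) operates against (b): a home-based business operates on the lot. Exception (b) does not apply.
Exception (c) requires that the structure will not be visible from the public street; but the structure will be visible from the street, so (c) is unavailable.
Exception (d) does not apply: the Schedule E Certificate is not current.
No exception applies. The general rule governs.

Yes — Samir must obtain a building permit.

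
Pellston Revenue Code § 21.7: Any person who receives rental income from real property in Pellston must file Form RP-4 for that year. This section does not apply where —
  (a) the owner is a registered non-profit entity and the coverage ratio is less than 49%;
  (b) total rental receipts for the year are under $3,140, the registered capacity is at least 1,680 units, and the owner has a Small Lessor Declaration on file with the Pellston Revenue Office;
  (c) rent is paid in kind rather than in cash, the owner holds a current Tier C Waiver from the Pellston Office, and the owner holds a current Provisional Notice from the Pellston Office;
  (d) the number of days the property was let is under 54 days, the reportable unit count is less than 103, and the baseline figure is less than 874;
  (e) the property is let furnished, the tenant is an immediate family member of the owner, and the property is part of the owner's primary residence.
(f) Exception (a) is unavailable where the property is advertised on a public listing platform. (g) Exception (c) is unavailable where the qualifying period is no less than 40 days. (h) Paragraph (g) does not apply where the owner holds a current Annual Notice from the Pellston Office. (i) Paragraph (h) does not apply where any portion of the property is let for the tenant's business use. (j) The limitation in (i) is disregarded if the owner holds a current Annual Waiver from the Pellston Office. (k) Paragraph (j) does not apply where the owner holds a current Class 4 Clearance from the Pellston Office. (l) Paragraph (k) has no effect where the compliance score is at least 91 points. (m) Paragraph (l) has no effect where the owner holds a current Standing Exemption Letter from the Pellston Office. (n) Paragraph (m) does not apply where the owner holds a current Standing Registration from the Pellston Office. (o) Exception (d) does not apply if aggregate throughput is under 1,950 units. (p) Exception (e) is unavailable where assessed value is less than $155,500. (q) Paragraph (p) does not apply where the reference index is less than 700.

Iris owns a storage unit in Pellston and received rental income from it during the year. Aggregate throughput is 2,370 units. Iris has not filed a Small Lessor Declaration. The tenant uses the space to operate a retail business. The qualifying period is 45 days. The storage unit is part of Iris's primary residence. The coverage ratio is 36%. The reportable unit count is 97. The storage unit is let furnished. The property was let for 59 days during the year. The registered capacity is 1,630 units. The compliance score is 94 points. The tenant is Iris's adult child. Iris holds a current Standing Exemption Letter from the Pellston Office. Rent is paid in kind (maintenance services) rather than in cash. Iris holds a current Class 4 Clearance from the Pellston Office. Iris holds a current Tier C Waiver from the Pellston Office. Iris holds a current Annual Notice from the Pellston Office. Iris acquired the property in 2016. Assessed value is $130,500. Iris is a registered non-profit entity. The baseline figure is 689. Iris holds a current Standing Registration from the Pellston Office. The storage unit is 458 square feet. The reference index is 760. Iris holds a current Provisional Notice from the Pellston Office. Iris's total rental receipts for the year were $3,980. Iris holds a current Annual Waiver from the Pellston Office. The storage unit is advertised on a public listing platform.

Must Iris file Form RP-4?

Exception (a) is satisfied on its face — Iris is a registered non-profit; the coverage ratio is 36%, less than the 49% limit. Turning to paragraph (f): (f) operates against (a): the property is publicly advertised. (a) is therefore removed.
Exception (b) fails — total rental receipts for the year are $3,980, not under $3,140.
Exception (c): rent is paid in kind; a current Tier C Waiver is held; a current Provisional Notice is held — every condition holds. Applying paragraphs (g)–(n): (g) is triggered (the qualifying period is 45 days, meeting the 40 days threshold), but is set aside by (h): (h) is triggered — a current Annual Notice is held. (i) is engaged (the space is let for business use), but is displaced by (j): (j) is engaged — a current Annual Waiver is held. (k) would limit (j) — a current Class 4 Clearance is held — but (l) sets (k) aside: (l) operates against (k): the compliance score is 94 points, meeting the 91 points threshold. (m) would limit (l) — a current Standing Exemption Letter is held — but (n) sets (m) aside: (n) applies — a current Standing Registration is held. (c) remains available.
Exception (d) does not apply: the number of days the property was let is 59 days, not under 54 days.
Exception (e) is satisfied on its face — the property is let furnished; the tenant is an immediate family member; the storage unit is part of the primary residence. But: (p) operates against (e): assessed value is $130,500, less than the $155,500 limit. (q) is not triggered (the reference index is 760, not less than 700), so (p) stands. (e) is therefore removed.

No — exception (c) applies; Iris is not required to file Form RP-4.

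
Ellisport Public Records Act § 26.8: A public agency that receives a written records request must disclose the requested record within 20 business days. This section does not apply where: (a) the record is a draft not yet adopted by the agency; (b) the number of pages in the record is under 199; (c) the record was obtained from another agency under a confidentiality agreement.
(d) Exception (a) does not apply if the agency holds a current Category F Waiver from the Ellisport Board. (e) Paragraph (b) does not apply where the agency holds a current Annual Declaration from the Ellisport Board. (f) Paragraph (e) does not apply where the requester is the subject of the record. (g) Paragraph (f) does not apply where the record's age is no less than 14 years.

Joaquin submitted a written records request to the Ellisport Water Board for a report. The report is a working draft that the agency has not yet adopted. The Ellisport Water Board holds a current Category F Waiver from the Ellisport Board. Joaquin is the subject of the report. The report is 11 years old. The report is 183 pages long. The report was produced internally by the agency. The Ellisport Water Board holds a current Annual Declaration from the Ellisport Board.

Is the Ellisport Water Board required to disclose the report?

No — exception (b) applies; the Ellisport Water Board is not required to disclose the report.

Exception (a) is satisfied on its face — the report is an unadopted draft. However, paragraph (d) must be considered: (d) is engaged — a current Category F Waiver is held. So (a) is unavailable.
Exception (b): the number of pages in the record is 183, under the 199 limit — every condition holds. Considering the limiting provisions: (e) would limit (b) — a current Annual Declaration is held — but (f) sets (e) aside: (f) operates against (e): Joaquin is the subject of the report. (g) is inapplicable (the record's age is 11 years, short of 14 years), so (f) stands. Exception (b) stands.
Exception (c) fails — the report was produced internally.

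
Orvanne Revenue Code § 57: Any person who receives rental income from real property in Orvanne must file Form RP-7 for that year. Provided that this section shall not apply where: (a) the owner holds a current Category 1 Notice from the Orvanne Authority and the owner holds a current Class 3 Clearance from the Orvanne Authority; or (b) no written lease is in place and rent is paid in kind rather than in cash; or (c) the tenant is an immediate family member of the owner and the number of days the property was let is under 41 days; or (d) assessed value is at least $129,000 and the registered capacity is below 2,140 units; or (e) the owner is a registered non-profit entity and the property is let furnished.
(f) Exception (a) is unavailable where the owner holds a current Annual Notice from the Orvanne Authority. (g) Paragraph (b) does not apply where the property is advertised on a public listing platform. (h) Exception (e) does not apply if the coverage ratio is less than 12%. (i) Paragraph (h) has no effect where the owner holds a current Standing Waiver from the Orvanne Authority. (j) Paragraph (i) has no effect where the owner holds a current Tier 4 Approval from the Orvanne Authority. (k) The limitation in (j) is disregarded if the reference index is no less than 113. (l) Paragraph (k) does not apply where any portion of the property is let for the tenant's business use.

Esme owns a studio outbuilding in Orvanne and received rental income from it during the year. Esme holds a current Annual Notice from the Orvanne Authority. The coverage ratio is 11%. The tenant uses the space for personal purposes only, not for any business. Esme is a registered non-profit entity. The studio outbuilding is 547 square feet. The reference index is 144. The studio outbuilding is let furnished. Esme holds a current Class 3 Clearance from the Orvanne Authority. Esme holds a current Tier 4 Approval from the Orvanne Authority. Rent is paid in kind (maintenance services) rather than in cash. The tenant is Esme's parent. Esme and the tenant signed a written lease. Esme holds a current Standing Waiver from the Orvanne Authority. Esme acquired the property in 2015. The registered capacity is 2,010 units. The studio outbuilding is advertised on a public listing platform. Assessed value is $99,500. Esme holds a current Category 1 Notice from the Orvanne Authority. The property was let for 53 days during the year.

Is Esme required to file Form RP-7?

No — exception (e) applies; Esme is not required to file Form RP-7.

All of (a)'s requirements are met (a current Category 1 Notice is held; a current Class 3 Clearance is held). However, paragraph (f) must be considered: (f) operates against (a): a current Annual Notice is held. So (a) is unavailable.
Exception (b) fails — a written lease is in place.
Exception (c) does not apply: the number of days the property was let is 53 days, not under 41 days.
Exception (d) does not apply: assessed value is $99,500, short of $129,000.
Exception (e): Esme is a registered non-profit; the property is let furnished — every condition holds. Applying paragraphs (h)–(l): (h) would limit (e) — the coverage ratio is 11%, less than the 12% limit — but (i) sets (h) aside: (i) operates — a current Standing Waiver is held. (j) is engaged (a current Tier 4 Approval is held), but is overridden by (k): (k) operates against (j): the reference index is 144, meeting the 113 threshold. (l) is not engaged (the space is used for personal purposes only), so (k) stands. (e) remains available.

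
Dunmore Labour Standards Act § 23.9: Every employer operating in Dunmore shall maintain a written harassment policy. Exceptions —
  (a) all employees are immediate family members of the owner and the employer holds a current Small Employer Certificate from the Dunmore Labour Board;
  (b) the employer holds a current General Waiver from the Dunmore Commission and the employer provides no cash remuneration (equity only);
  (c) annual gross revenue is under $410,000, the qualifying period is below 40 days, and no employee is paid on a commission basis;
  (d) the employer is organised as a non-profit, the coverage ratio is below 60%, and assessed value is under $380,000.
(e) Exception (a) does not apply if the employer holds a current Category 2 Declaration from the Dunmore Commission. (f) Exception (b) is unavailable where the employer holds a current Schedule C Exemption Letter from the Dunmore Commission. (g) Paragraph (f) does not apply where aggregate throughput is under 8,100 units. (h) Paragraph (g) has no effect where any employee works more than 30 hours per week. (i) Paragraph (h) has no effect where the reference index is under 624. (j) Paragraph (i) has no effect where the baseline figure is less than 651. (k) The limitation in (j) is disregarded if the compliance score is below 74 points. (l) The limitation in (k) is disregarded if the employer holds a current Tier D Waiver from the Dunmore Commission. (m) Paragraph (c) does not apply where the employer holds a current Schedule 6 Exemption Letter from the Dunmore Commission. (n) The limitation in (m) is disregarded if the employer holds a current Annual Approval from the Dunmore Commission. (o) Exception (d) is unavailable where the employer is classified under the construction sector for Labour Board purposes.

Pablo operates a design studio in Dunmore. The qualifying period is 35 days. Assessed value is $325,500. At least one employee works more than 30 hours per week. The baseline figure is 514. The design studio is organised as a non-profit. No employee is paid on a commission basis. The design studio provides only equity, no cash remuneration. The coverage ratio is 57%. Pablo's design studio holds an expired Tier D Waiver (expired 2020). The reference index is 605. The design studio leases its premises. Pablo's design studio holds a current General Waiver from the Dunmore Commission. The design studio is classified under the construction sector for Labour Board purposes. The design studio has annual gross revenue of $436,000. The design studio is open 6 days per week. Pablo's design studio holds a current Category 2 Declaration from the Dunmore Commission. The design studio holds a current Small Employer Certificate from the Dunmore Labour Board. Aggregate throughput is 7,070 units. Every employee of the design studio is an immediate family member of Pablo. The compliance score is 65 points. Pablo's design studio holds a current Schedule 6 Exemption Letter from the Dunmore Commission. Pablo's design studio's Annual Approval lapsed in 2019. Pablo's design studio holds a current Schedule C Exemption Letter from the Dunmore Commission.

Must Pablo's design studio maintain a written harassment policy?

No — exception (b) applies; Pablo's design studio is not required to maintain a written harassment policy.

Exception (a): every employee is an immediate family member; a current Small Employer Certificate is held — every condition holds. However, paragraph (e) must be considered: (e) operates against (a): a current Category 2 Declaration is held. Exception (a) does not apply.
Exception (b) is satisfied on its face — a current General Waiver is held; remuneration is equity-only. Considering the limiting provisions: (f) operates (a current Schedule C Exemption Letter is held), but is itself disapplied by (g): (g) operates against (f): aggregate throughput is 7,070 units, under the 8,100 units limit. (h) would limit (g) — at least one employee exceeds 30 hours/week — but (i) sets (h) aside: (i) operates against (h): the reference index is 605, under the 624 limit. (j) is engaged (the baseline figure is 514, less than the 651 limit), but yields to (k): (k) operates against (j): the compliance score is 65 points, below the 74 points limit. (l) is not engaged (there is no Tier D Waiver in force), so (k) stands. So (b) applies.
Exception (c) does not apply: annual gross revenue is $436,000, not under $410,000.
Exception (d)'s conditions are all satisfied: the employer is a non-profit; the coverage ratio is 57%, below the 60% limit; assessed value is $325,500, under the $380,000 limit. However, paragraph (o) must be considered: (o) operates against (d): the design studio is classified under the construction sector. So (d) is unavailable.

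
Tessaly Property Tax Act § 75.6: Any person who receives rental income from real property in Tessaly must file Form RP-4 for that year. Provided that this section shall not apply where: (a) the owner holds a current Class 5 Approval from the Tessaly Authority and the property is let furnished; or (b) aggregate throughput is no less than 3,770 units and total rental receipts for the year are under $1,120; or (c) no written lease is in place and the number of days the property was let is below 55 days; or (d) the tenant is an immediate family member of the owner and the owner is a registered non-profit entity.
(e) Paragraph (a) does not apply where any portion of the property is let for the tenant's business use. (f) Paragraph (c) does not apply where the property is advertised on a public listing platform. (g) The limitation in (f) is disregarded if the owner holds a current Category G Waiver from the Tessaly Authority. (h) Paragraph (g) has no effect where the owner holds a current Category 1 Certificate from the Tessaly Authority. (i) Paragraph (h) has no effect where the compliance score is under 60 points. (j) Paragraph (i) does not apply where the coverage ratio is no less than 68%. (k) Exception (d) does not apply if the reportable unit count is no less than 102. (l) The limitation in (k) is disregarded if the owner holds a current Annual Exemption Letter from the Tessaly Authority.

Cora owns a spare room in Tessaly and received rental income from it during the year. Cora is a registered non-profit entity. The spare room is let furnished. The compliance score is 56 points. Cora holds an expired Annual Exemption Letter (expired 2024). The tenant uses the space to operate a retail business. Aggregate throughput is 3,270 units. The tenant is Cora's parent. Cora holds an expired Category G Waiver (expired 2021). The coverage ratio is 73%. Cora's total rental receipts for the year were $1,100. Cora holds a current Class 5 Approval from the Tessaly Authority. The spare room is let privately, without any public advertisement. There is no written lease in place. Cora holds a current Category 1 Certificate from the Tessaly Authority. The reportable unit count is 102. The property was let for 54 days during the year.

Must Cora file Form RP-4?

No — exception (c) applies; Cora is not required to file Form RP-4.

Exception (a)'s conditions are all satisfied: a current Class 5 Approval is held; the property is let furnished. But: (e) applies — the space is let for business use. So (a) is unavailable.
Exception (b) does not apply: aggregate throughput is 3,270 units, short of 3,770 units.
Exception (c)'s conditions are all satisfied: there is no written lease; the number of days the property was let is 54 days, below the 55 days limit. Under paragraphs (f)–(j): (f), which would limit (c), is not triggered: the property is let privately without advertisement. So (c) applies.
Exception (d)'s conditions are all satisfied: the tenant is an immediate family member; Cora is a registered non-profit. However, paragraphs (k)–(l) must be considered: (k) operates against (d): the reportable unit count is 102, meeting the 102 threshold. (l), which would lift (k), does not operate here — the Annual Exemption Letter is not current. So (d) is unavailable.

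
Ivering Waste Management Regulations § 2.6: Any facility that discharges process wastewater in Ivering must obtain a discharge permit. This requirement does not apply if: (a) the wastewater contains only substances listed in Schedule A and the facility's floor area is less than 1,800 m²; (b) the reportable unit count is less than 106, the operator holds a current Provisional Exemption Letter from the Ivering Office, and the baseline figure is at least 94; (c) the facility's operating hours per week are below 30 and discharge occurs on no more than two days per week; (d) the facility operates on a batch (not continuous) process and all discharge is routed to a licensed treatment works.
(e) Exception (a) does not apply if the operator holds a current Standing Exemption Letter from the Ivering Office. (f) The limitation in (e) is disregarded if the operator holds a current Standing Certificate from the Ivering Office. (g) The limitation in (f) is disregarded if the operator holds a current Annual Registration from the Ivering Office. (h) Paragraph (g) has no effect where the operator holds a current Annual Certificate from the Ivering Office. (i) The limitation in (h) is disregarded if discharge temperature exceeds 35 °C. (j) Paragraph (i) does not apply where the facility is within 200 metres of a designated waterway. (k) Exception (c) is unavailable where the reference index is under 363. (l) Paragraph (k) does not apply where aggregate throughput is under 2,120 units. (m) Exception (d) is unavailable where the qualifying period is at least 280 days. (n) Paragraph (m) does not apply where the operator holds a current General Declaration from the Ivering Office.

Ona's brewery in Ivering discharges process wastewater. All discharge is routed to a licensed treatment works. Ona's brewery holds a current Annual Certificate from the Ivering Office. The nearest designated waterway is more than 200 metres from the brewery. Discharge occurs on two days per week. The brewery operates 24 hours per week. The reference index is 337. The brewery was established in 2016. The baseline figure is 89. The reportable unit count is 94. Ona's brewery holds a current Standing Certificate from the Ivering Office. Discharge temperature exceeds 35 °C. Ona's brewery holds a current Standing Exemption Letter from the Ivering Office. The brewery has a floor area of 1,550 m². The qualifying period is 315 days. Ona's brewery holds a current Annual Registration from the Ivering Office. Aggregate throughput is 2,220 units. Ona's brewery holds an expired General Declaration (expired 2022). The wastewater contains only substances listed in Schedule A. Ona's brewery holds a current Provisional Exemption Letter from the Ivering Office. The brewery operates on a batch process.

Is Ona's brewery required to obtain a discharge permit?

Yes — Ona's brewery must obtain a discharge permit.

Exception (a): the wastewater is Schedule-A-only; the facility's floor area is 1,550 m², less than the 1,800 m² limit — every condition holds. But applying paragraphs (e)–(j): (e) is triggered — a current Standing Exemption Letter is held. (f) is engaged (a current Standing Certificate is held), but yields to (g): (g) operates against (f): a current Annual Registration is held. (h) applies (a current Annual Certificate is held), but is displaced by (i): (i) is triggered — discharge temperature exceeds 35 °C. (j) is not engaged (the brewery is more than 200 m from any designated waterway), so (i) stands. So (a) is unavailable.
Exception (b) does not apply: the baseline figure is 89, short of 94.
Exception (c): the facility's operating hours per week are 24, below the 30 limit; discharge occurs on no more than two days per week — every condition holds. Turning to paragraphs (k)–(l): (k) operates against (c): the reference index is 337, under the 363 limit. (l), which would lift (k), does not operate here — aggregate throughput is 2,220 units, not under 2,120 units. (c) is therefore removed.
All of (d)'s requirements are met (the facility operates on a batch process; discharge is routed to a licensed treatment works). Turning to paragraphs (m)–(n): (m) operates against (d): the qualifying period is 315 days, meeting the 280 days threshold. (n) is not engaged (there is no General Declaration in force), so (m) stands. So (d) is unavailable.
None of the exceptions is available; § 2.6 applies in full.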